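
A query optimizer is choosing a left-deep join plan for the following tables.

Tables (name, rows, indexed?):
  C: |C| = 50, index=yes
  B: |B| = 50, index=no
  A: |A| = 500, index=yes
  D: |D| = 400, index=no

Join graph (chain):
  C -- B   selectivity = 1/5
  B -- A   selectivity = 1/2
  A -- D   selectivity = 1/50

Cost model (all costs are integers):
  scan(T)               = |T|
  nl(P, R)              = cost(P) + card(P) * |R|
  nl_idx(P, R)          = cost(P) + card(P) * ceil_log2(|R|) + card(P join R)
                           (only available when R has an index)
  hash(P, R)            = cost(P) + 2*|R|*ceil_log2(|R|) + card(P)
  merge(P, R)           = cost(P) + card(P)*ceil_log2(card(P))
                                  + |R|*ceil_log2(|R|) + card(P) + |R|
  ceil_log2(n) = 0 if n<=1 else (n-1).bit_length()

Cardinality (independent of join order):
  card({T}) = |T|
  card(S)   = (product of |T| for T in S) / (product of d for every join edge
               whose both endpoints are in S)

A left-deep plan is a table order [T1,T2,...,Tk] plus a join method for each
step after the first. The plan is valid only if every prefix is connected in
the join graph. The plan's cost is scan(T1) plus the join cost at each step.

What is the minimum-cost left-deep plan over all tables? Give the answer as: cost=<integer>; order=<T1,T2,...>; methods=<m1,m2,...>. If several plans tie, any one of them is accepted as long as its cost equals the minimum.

Selinger DP (subsets sized 1..n):
  {C}: scan cost=50, card=50
  {B}: scan cost=50, card=50
  {A}: scan cost=500, card=500
  {D}: scan cost=400, card=400
  {BC}: card=500; try (C,hash)→700, (B,hash)→700, (C,merge)→750, (B,merge)→750, (C,nl_idx)→850, (C,nl)→2550 …(+1); best=700 via (C,hash)
  {AB}: card=12500; try (B,hash)→1600, (A,merge)→5400, (B,merge)→5850, (A,hash)→9100, (A,nl_idx)→13000, (A,nl)→25050 …(+1); best=1600 via (B,hash)
  {AD}: card=4000; try (A,nl_idx)→8000, (D,hash)→8200, (A,merge)→9400, (D,merge)→9500, (A,hash)→9800, (A,nl)→200400 …(+1); best=8000 via (A,nl_idx)
  {ABC}: card=125000; try (A,hash)→10200, (A,merge)→10700, (C,hash)→14700, (A,nl_idx)→130200, (C,merge)→189450, (C,nl_idx)→201600 …(+2); best=10200 via (A,hash)
  {ABD}: card=100000; try (B,hash)→12600, (D,hash)→21300, (B,merge)→60350, (D,merge)→193100, (B,nl)→208000, (D,nl)→5001600; best=12600 via (B,hash)
  {ABCD}: card=1000000; try (C,hash)→113200, (D,hash)→142400, (C,nl_idx)→1612600, (C,merge)→1812950, (D,merge)→2264200, (C,nl)→5012600 …(+1); best=113200 via (C,hash)

cost=113200; order=D,A,B,C; methods=nl_idx,hash,hash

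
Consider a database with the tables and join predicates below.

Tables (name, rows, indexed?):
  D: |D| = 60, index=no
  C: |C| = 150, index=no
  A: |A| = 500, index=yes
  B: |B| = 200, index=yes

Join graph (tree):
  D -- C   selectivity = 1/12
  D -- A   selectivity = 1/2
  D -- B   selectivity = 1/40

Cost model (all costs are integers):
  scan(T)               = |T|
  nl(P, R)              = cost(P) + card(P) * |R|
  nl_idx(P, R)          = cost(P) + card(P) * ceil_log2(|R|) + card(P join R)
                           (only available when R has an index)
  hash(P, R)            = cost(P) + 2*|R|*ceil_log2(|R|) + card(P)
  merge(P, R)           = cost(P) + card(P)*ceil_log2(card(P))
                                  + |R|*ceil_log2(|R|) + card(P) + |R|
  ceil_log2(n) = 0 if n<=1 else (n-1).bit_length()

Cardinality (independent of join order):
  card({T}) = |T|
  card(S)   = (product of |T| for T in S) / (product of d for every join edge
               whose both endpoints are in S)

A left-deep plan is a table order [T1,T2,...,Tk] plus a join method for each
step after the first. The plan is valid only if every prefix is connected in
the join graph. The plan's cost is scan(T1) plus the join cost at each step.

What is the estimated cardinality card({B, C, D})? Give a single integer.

Tables in S: B(200), C(150), D(60)
Edges inside S: D-C(d=12), D-B(d=40)
numerator = 200 * 150 * 60 = 1800000
denominator = 12 * 40 = 480
card(S) = 1800000 / 480 = 3750

3750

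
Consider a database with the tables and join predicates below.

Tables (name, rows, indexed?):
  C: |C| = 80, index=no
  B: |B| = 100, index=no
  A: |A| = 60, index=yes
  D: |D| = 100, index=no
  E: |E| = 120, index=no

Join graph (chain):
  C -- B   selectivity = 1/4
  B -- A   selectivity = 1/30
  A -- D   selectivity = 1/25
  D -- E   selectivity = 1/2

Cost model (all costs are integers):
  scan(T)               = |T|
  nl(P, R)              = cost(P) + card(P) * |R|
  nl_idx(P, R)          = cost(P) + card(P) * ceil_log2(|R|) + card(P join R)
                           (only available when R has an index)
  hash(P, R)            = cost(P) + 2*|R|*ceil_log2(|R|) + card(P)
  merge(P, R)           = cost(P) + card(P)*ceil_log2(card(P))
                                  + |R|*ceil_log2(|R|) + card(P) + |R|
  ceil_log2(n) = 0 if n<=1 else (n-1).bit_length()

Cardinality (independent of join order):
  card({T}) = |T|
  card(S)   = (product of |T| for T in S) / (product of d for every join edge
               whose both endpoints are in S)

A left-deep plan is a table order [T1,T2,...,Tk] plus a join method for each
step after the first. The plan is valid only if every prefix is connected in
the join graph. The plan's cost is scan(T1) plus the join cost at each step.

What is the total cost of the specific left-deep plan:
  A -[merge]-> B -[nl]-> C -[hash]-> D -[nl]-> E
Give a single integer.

1942680

step 1: scan A: cost=60, card=60
step 2: join B via merge
    card(P join B) = 60*100/(30) = 200
    cost = 60 + 60*6 + 100*7 + 60 + 100 = 1280
step 3: join C via nl
    card(P join C) = 200*80/(4) = 4000
    cost = 1280 + 200*80 = 17280
step 4: join D via hash
    card(P join D) = 4000*100/(25) = 16000
    cost = 17280 + 2*100*7 + 4000 = 22680
step 5: join E via nl
    card(P join E) = 16000*120/(2) = 960000
    cost = 22680 + 16000*120 = 1942680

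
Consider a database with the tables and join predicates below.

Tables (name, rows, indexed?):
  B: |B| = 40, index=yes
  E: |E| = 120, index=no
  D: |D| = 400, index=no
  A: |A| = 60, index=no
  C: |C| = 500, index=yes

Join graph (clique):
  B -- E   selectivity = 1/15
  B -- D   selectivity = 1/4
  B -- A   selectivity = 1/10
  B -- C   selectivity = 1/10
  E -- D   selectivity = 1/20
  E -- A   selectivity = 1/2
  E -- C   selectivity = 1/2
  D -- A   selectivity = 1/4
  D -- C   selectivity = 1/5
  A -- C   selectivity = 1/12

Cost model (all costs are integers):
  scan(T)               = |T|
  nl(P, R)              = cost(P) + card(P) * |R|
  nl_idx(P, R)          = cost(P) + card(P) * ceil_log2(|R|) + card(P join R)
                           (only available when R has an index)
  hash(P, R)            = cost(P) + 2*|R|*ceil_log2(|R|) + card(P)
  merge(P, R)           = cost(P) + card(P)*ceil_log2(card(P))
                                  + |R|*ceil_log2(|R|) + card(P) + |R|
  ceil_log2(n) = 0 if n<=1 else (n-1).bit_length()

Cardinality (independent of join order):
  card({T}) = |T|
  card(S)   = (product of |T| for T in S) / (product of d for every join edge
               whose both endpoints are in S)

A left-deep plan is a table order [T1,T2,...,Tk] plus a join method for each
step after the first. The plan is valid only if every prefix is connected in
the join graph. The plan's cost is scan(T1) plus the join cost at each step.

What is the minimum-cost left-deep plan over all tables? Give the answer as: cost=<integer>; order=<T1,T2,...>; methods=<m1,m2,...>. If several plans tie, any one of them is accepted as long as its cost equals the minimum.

Selinger DP (subsets sized 1..n):
  {B}: scan cost=40, card=40
  {E}: scan cost=120, card=120
  {D}: scan cost=400, card=400
  {A}: scan cost=60, card=60
  {C}: scan cost=500, card=500
  {BE}: card=320; try (B,hash)→720, (B,nl_idx)→1160, (E,merge)→1280, (B,merge)→1360, (E,hash)→1760, (E,nl)→4840 …(+1); best=720 via (B,hash)
  {BD}: card=4000; try (B,hash)→1280, (D,merge)→4320, (B,merge)→4680, (B,nl_idx)→6800, (D,hash)→7280, (D,nl)→16040 …(+1); best=1280 via (B,hash)
  {AB}: card=240; try (B,hash)→600, (B,nl_idx)→660, (A,merge)→740, (B,merge)→760, (A,hash)→800, (A,nl)→2440 …(+1); best=600 via (B,hash)
  {BC}: card=2000; try (B,hash)→1480, (C,nl_idx)→2400, (C,merge)→5320, (B,nl_idx)→5500, (B,merge)→5780, (C,hash)→9080 …(+2); best=1480 via (B,hash)
  {DE}: card=2400; try (E,hash)→2480, (D,merge)→5080, (E,merge)→5360, (D,hash)→7440, (D,nl)→48120, (E,nl)→48400; best=2480 via (E,hash)
  {AE}: card=3600; try (A,hash)→960, (E,merge)→1440, (A,merge)→1500, (E,hash)→1800, (E,nl)→7260, (A,nl)→7320; best=960 via (A,hash)
  {CE}: card=30000; try (E,hash)→2680, (C,merge)→6080, (E,merge)→6460, (C,hash)→9240, (C,nl_idx)→31200, (C,nl)→60120 …(+1); best=2680 via (E,hash)
  {AD}: card=6000; try (A,hash)→1520, (D,merge)→4480, (A,merge)→4820, (D,hash)→7320, (D,nl)→24060, (A,nl)→24400; best=1520 via (A,hash)
  {CD}: card=40000; try (D,hash)→8200, (C,merge)→9400, (D,merge)→9500, (C,hash)→9800, (C,nl_idx)→44000, (C,nl)→200400 …(+1); best=8200 via (D,hash)
  {AC}: card=2500; try (A,hash)→1720, (C,nl_idx)→3100, (C,merge)→5480, (A,merge)→5920, (C,hash)→9120, (C,nl)→30060 …(+1); best=1720 via (A,hash)
  {BDE}: card=1600; try (B,hash)→5360, (E,hash)→6960, (D,merge)→7920, (D,hash)→8240, (B,nl_idx)→18480, (B,merge)→33960 …(+4); best=5360 via (B,hash)
  {ABE}: card=960; try (A,hash)→1760, (E,hash)→2520, (E,merge)→3720, (A,merge)→4340, (B,hash)→5040, (A,nl)→19920 …(+4); best=1760 via (A,hash)
  {BCE}: card=8000; try (E,hash)→5160, (C,merge)→8920, (C,hash)→10040, (C,nl_idx)→11600, (E,merge)→26440, (B,hash)→33160 …(+5); best=5160 via (E,hash)
  {ABD}: card=6000; try (A,hash)→6000, (D,merge)→6760, (B,hash)→8000, (D,hash)→8040, (B,nl_idx)→43520, (A,merge)→53700 …(+4); best=6000 via (A,hash)
  {BCD}: card=40000; try (D,hash)→10680, (C,hash)→14280, (D,merge)→29480, (B,hash)→48680, (C,merge)→58280, (C,nl_idx)→77280 …(+5); best=10680 via (D,hash)
  {ABC}: card=1000; try (C,nl_idx)→3760, (A,hash)→4200, (B,hash)→4700, (C,merge)→7760, (C,hash)→9840, (B,nl_idx)→17720 …(+5); best=3760 via (C,nl_idx)
  {ADE}: card=18000; try (A,hash)→5600, (E,hash)→9200, (D,hash)→11760, (A,merge)→34100, (D,merge)→51760, (E,merge)→86480 …(+3); best=5600 via (A,hash)
  {CDE}: card=120000; try (C,hash)→13880, (C,merge)→38680, (D,hash)→39880, (E,hash)→49880, (C,nl_idx)→144080, (D,merge)→486680 …(+4); best=13880 via (C,hash)
  {ACE}: card=75000; try (E,hash)→5900, (C,hash)→13560, (A,hash)→33400, (E,merge)→35180, (C,merge)→52760, (C,nl_idx)→108360 …(+4); best=5900 via (E,hash)
  {ACD}: card=50000; try (D,hash)→11420, (C,hash)→16520, (D,merge)→38220, (A,hash)→48920, (C,merge)→90520, (C,nl_idx)→105520 …(+4); best=11420 via (D,hash)
  {ABDE}: card=1200; try (A,hash)→7680, (D,hash)→9920, (E,hash)→13680, (D,merge)→16320, (B,hash)→24080, (A,merge)→24980 …(+7); best=7680 via (A,hash)
  {BCDE}: card=8000; try (C,hash)→15960, (D,hash)→20360, (C,nl_idx)→27760, (C,merge)→29560, (E,hash)→52360, (D,merge)→121160 …(+8); best=15960 via (C,hash)
  {ABCE}: card=2000; try (E,hash)→6440, (C,hash)→11720, (C,nl_idx)→12400, (A,hash)→13880, (E,merge)→15720, (C,merge)→17320 …(+8); best=6440 via (E,hash)
  {ABCD}: card=5000; try (D,hash)→11960, (D,merge)→18760, (C,hash)→21000, (A,hash)→51400, (B,hash)→61900, (C,nl_idx)→65000 …(+8); best=11960 via (D,hash)
  {ACDE}: card=75000; try (C,hash)→32600, (E,hash)→63100, (D,hash)→88100, (A,hash)→134600, (C,nl_idx)→242600, (C,merge)→298600 …(+7); best=32600 via (C,hash)
  {ABCDE}: card=500; try (D,hash)→15640, (C,hash)→17880, (E,hash)→18640, (C,nl_idx)→18980, (A,hash)→24680, (C,merge)→27080 …(+11); best=15640 via (D,hash)

cost=15640; order=A,B,C,E,D; methods=hash,nl_idx,hash,hash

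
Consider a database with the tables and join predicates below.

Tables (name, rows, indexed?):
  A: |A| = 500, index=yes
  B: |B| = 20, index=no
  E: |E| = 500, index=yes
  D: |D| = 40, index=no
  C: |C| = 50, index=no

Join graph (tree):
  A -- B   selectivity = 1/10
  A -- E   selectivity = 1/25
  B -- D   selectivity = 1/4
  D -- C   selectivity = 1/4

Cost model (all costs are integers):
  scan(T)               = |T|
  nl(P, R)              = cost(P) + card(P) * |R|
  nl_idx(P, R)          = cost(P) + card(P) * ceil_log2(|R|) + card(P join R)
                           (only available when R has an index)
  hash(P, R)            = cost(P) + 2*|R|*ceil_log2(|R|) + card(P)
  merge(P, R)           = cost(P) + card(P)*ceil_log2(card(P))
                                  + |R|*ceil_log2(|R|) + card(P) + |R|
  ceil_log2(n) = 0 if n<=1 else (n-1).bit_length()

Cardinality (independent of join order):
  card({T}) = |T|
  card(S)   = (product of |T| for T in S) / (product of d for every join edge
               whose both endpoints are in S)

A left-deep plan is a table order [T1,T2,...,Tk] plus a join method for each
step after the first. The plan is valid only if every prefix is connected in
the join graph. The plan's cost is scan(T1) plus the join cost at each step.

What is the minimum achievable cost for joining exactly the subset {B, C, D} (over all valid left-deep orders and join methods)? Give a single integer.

1080

Selinger DP over subsets of {B,C,D}:
  {B}: scan cost=20, card=20
  {D}: scan cost=40, card=40
  {C}: scan cost=50, card=50
  {BD}: card=200; try (B,hash)→280, (D,merge)→420, (B,merge)→440, (D,hash)→520, (D,nl)→820, (B,nl)→840; best=280 via (B,hash)
  {CD}: card=500; try (D,hash)→580, (C,merge)→670, (D,merge)→680, (C,hash)→680, (C,nl)→2040, (D,nl)→2050; best=580 via (D,hash)
  {BCD}: card=2500; try (C,hash)→1080, (B,hash)→1280, (C,merge)→2430, (B,merge)→5700, (C,nl)→10280, (B,nl)→10580; best=1080 via (C,hash)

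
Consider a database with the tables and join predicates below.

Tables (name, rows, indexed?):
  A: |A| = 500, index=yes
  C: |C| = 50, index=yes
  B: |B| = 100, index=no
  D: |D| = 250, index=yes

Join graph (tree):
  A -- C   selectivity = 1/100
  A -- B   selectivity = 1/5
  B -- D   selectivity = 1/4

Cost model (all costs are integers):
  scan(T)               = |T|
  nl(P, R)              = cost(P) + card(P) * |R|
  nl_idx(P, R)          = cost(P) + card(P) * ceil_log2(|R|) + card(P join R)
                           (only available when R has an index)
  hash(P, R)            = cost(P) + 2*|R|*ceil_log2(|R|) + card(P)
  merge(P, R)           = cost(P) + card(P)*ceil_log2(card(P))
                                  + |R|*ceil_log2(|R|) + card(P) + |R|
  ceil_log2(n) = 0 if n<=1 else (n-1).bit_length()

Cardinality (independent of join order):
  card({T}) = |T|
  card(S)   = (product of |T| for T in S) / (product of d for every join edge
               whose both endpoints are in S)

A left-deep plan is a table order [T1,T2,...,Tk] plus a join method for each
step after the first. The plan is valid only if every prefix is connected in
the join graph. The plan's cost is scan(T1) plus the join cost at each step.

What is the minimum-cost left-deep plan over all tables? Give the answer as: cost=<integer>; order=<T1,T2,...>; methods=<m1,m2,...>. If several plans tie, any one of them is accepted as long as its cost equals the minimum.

cost=11400; order=C,A,B,D; methods=nl_idx,hash,hash

Selinger DP (subsets sized 1..n):
  {A}: scan cost=500, card=500
  {C}: scan cost=50, card=50
  {B}: scan cost=100, card=100
  {D}: scan cost=250, card=250
  {AC}: card=250; try (A,nl_idx)→750, (C,hash)→1600, (C,nl_idx)→3750, (A,merge)→5400, (C,merge)→5850, (A,hash)→9100 …(+2); best=750 via (A,nl_idx)
  {AB}: card=10000; try (B,hash)→2400, (A,merge)→5900, (B,merge)→6300, (A,hash)→9200, (A,nl_idx)→11000, (A,nl)→50100 …(+1); best=2400 via (B,hash)
  {BD}: card=6250; try (B,hash)→1900, (D,merge)→3150, (B,merge)→3300, (D,hash)→4200, (D,nl_idx)→7150, (D,nl)→25100 …(+1); best=1900 via (B,hash)
  {ABC}: card=5000; try (B,hash)→2400, (B,merge)→3800, (C,hash)→13000, (B,nl)→25750, (C,nl_idx)→67400, (C,merge)→152750 …(+1); best=2400 via (B,hash)
  {ABD}: card=625000; try (D,hash)→16400, (A,hash)→17150, (A,merge)→94400, (D,merge)→154650, (A,nl_idx)→683150, (D,nl_idx)→707400 …(+2); best=16400 via (D,hash)
  {ABCD}: card=312500; try (D,hash)→11400, (D,merge)→74650, (D,nl_idx)→354900, (C,hash)→642000, (D,nl)→1252400, (C,nl_idx)→4078900 …(+2); best=11400 via (D,hash)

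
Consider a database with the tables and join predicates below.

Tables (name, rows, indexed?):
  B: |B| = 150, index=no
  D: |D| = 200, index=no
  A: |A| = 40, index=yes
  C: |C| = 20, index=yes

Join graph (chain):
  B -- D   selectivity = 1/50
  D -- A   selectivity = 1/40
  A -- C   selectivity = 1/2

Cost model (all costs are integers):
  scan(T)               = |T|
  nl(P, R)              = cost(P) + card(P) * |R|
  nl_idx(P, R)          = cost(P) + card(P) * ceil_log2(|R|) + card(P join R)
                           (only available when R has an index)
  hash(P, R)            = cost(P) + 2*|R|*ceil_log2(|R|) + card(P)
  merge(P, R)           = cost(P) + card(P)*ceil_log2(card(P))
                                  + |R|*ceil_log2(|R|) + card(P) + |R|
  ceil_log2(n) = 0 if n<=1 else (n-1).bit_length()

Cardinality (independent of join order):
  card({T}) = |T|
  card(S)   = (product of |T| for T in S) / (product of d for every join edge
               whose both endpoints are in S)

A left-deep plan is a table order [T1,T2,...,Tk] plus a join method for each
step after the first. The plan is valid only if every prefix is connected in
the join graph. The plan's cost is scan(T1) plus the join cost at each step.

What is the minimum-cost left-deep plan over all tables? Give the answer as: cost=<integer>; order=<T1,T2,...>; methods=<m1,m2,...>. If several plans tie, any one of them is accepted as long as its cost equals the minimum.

cost=4280; order=D,A,B,C; methods=hash,hash,hash

Selinger DP (subsets sized 1..n):
  {B}: scan cost=150, card=150
  {D}: scan cost=200, card=200
  {A}: scan cost=40, card=40
  {C}: scan cost=20, card=20
  {BD}: card=600; try (B,hash)→2800, (D,merge)→3300, (B,merge)→3350, (D,hash)→3500, (D,nl)→30150, (B,nl)→30200; best=2800 via (B,hash)
  {AD}: card=200; try (A,hash)→880, (A,nl_idx)→1600, (D,merge)→2120, (A,merge)→2280, (D,hash)→3280, (D,nl)→8040 …(+1); best=880 via (A,hash)
  {AC}: card=400; try (C,hash)→280, (A,merge)→420, (C,merge)→440, (A,hash)→520, (A,nl_idx)→540, (C,nl_idx)→640 …(+2); best=280 via (C,hash)
  {ABD}: card=600; try (B,hash)→3480, (A,hash)→3880, (B,merge)→4030, (A,nl_idx)→7000, (A,merge)→9680, (A,nl)→26800 …(+1); best=3480 via (B,hash)
  {ACD}: card=2000; try (C,hash)→1280, (C,merge)→2800, (D,hash)→3880, (C,nl_idx)→3880, (C,nl)→4880, (D,merge)→6080 …(+1); best=1280 via (C,hash)
  {ABCD}: card=6000; try (C,hash)→4280, (B,hash)→5680, (C,merge)→10200, (C,nl_idx)→12480, (C,nl)→15480, (B,merge)→26630 …(+1); best=4280 via (C,hash)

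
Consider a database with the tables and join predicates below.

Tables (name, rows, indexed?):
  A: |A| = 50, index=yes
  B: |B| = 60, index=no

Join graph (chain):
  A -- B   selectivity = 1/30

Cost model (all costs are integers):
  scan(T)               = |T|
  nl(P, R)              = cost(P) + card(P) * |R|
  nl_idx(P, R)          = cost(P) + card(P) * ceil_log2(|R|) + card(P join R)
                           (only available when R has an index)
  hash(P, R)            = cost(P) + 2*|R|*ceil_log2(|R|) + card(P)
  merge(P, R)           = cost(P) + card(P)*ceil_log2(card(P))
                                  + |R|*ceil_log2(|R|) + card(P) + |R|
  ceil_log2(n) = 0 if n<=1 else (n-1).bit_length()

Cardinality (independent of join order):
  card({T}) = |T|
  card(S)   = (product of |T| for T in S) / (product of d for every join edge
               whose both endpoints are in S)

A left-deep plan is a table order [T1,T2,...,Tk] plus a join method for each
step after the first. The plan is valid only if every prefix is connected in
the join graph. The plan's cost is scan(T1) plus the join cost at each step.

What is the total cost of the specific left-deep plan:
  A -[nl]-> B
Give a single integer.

step 1: scan A: cost=50, card=50
step 2: join B via nl
    card(P join B) = 50*60/(30) = 100
    cost = 50 + 50*60 = 3050

3050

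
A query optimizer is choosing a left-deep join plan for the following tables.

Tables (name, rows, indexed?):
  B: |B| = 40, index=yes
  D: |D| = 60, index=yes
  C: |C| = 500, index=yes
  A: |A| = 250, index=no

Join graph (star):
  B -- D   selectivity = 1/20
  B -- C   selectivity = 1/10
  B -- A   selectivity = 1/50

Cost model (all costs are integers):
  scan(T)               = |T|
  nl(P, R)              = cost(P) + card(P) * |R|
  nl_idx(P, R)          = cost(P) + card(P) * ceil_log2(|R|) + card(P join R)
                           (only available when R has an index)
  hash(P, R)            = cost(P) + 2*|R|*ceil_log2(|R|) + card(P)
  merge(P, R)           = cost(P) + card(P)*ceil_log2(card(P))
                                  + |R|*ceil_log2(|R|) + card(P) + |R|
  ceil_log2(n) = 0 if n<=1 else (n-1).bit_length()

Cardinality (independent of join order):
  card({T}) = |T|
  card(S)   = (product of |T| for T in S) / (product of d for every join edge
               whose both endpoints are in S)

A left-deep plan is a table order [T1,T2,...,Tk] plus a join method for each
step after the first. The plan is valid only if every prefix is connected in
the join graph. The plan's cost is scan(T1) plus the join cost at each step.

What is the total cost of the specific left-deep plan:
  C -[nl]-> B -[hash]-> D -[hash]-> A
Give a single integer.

step 1: scan C: cost=500, card=500
step 2: join B via nl
    card(P join B) = 500*40/(10) = 2000
    cost = 500 + 500*40 = 20500
step 3: join D via hash
    card(P join D) = 2000*60/(20) = 6000
    cost = 20500 + 2*60*6 + 2000 = 23220
step 4: join A via hash
    card(P join A) = 6000*250/(50) = 30000
    cost = 23220 + 2*250*8 + 6000 = 33220

33220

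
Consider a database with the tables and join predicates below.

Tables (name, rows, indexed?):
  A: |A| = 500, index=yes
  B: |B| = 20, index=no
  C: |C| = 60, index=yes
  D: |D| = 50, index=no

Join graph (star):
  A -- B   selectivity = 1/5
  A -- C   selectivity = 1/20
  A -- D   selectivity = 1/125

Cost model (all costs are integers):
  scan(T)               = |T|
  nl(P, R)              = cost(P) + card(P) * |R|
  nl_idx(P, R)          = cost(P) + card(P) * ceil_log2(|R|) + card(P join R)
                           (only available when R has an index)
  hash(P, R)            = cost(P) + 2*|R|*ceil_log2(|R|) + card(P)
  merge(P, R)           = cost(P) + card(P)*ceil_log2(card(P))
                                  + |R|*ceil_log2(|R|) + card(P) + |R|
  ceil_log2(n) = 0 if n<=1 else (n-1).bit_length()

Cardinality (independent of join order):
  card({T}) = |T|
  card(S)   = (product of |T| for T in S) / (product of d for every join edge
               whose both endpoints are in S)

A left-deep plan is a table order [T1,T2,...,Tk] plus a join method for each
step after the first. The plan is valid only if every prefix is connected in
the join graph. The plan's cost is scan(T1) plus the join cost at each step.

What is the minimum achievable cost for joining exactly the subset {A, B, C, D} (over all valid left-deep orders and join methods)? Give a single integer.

2420

Selinger DP over subsets of {A,B,C,D}:
  {A}: scan cost=500, card=500
  {B}: scan cost=20, card=20
  {C}: scan cost=60, card=60
  {D}: scan cost=50, card=50
  {AB}: card=2000; try (B,hash)→1200, (A,nl_idx)→2200, (A,merge)→5140, (B,merge)→5620, (A,hash)→9040, (A,nl)→10020 …(+1); best=1200 via (B,hash)
  {AC}: card=1500; try (C,hash)→1720, (A,nl_idx)→2100, (C,nl_idx)→5000, (A,merge)→5480, (C,merge)→5920, (A,hash)→9120 …(+2); best=1720 via (C,hash)
  {AD}: card=200; try (A,nl_idx)→700, (D,hash)→1600, (A,merge)→5400, (D,merge)→5850, (A,hash)→9100, (A,nl)→25050 …(+1); best=700 via (A,nl_idx)
  {ABC}: card=6000; try (B,hash)→3420, (C,hash)→3920, (C,nl_idx)→19200, (B,merge)→19840, (C,merge)→25620, (B,nl)→31720 …(+1); best=3420 via (B,hash)
  {ABD}: card=800; try (B,hash)→1100, (B,merge)→2620, (D,hash)→3800, (B,nl)→4700, (D,merge)→25550, (D,nl)→101200; best=1100 via (B,hash)
  {ACD}: card=600; try (C,hash)→1620, (C,nl_idx)→2500, (C,merge)→2920, (D,hash)→3820, (C,nl)→12700, (D,merge)→20070 …(+1); best=1620 via (C,hash)
  {ABCD}: card=2400; try (B,hash)→2420, (C,hash)→2620, (C,nl_idx)→8300, (B,merge)→8340, (D,hash)→10020, (C,merge)→10320 …(+4); best=2420 via (B,hash)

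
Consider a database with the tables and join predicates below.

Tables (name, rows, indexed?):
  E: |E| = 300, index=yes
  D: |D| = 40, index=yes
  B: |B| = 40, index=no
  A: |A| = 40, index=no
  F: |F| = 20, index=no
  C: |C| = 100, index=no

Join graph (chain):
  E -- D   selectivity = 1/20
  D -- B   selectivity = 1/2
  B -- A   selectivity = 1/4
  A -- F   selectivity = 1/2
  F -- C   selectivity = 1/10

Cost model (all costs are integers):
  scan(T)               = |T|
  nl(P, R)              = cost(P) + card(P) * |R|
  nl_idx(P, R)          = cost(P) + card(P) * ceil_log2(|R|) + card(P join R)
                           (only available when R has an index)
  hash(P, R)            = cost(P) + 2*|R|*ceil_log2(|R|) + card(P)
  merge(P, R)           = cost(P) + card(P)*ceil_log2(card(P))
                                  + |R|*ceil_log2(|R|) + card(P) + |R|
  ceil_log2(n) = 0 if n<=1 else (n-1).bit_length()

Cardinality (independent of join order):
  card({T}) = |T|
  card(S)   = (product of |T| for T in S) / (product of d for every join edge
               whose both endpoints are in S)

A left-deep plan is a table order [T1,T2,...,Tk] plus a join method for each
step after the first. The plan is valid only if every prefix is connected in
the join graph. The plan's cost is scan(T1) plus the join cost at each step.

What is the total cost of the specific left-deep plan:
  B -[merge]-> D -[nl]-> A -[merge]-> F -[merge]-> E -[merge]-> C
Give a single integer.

step 1: scan B: cost=40, card=40
step 2: join D via merge
    card(P join D) = 40*40/(2) = 800
    cost = 40 + 40*6 + 40*6 + 40 + 40 = 600
step 3: join A via nl
    card(P join A) = 800*40/(4) = 8000
    cost = 600 + 800*40 = 32600
step 4: join F via merge
    card(P join F) = 8000*20/(2) = 80000
    cost = 32600 + 8000*13 + 20*5 + 8000 + 20 = 144720
step 5: join E via merge
    card(P join E) = 80000*300/(20) = 1200000
    cost = 144720 + 80000*17 + 300*9 + 80000 + 300 = 1587720
step 6: join C via merge
    card(P join C) = 1200000*100/(10) = 12000000
    cost = 1587720 + 1200000*21 + 100*7 + 1200000 + 100 = 27988520

27988520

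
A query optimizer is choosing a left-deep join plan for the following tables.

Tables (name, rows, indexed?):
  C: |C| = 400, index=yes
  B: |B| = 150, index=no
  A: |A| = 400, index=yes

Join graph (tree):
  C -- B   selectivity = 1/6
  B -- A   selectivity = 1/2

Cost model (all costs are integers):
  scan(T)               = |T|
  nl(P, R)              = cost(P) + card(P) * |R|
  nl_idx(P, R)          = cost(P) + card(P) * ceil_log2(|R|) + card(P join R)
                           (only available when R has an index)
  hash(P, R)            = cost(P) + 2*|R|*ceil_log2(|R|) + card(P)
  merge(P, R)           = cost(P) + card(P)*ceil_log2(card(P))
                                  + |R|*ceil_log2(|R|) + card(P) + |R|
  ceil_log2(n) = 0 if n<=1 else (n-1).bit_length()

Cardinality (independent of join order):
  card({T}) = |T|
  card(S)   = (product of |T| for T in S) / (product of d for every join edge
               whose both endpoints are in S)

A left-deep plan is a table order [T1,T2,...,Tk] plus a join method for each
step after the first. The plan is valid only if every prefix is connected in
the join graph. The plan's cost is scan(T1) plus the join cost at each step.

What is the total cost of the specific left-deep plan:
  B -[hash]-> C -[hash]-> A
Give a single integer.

24700

step 1: scan B: cost=150, card=150
step 2: join C via hash
    card(P join C) = 150*400/(6) = 10000
    cost = 150 + 2*400*9 + 150 = 7500
step 3: join A via hash
    card(P join A) = 10000*400/(2) = 2000000
    cost = 7500 + 2*400*9 + 10000 = 24700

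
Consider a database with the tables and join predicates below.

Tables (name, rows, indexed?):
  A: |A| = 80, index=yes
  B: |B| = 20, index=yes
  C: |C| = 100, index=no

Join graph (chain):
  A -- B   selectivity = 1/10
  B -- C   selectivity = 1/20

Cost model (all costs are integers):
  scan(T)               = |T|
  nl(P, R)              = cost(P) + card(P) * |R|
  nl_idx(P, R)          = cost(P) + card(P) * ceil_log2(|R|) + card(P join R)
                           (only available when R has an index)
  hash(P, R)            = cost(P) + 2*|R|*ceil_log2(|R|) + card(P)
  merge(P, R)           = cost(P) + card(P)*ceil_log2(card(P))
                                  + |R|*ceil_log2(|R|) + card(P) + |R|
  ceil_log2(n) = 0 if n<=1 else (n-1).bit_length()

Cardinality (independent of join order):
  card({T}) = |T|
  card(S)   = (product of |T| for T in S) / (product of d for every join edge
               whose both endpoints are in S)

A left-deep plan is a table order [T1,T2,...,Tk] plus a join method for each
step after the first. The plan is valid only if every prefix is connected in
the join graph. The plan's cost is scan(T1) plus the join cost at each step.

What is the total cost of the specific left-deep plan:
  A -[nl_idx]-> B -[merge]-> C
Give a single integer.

step 1: scan A: cost=80, card=80
step 2: join B via nl_idx
    card(P join B) = 80*20/(10) = 160
    cost = 80 + 80*5 + 160 = 640
step 3: join C via merge
    card(P join C) = 160*100/(20) = 800
    cost = 640 + 160*8 + 100*7 + 160 + 100 = 2880

2880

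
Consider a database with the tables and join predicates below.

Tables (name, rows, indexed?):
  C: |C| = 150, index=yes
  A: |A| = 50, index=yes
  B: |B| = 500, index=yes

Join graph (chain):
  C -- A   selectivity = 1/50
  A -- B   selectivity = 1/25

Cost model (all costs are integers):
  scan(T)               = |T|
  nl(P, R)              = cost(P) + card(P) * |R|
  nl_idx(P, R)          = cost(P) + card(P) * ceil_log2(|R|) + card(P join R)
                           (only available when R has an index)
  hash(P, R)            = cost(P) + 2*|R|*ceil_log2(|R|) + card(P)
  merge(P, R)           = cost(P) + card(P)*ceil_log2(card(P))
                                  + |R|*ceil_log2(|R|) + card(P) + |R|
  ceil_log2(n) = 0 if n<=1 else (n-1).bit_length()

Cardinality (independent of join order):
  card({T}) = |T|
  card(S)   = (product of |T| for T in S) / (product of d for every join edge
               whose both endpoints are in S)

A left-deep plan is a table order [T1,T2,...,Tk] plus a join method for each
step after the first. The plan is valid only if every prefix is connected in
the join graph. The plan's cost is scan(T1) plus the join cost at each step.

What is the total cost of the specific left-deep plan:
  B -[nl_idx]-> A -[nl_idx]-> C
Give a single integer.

15500

step 1: scan B: cost=500, card=500
step 2: join A via nl_idx
    card(P join A) = 500*50/(25) = 1000
    cost = 500 + 500*6 + 1000 = 4500
step 3: join C via nl_idx
    card(P join C) = 1000*150/(50) = 3000
    cost = 4500 + 1000*8 + 3000 = 15500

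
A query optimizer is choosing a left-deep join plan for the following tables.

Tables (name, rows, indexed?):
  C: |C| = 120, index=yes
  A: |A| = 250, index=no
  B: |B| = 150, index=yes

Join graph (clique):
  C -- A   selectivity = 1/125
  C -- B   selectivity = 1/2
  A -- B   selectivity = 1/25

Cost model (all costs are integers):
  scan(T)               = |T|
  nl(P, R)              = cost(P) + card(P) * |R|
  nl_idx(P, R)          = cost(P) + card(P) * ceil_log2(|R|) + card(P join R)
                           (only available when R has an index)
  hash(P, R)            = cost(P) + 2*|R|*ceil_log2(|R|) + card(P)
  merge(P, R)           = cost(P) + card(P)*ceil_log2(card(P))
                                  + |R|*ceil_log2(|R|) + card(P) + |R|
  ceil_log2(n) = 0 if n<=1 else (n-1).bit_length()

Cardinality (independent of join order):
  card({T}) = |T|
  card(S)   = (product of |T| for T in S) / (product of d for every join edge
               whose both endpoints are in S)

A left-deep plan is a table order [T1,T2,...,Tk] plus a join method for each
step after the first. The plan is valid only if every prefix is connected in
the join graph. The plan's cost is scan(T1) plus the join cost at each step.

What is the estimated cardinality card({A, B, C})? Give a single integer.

720

Tables in S: A(250), B(150), C(120)
Edges inside S: C-A(d=125), C-B(d=2), A-B(d=25)
numerator = 250 * 150 * 120 = 4500000
denominator = 125 * 2 * 25 = 6250
card(S) = 4500000 / 6250 = 720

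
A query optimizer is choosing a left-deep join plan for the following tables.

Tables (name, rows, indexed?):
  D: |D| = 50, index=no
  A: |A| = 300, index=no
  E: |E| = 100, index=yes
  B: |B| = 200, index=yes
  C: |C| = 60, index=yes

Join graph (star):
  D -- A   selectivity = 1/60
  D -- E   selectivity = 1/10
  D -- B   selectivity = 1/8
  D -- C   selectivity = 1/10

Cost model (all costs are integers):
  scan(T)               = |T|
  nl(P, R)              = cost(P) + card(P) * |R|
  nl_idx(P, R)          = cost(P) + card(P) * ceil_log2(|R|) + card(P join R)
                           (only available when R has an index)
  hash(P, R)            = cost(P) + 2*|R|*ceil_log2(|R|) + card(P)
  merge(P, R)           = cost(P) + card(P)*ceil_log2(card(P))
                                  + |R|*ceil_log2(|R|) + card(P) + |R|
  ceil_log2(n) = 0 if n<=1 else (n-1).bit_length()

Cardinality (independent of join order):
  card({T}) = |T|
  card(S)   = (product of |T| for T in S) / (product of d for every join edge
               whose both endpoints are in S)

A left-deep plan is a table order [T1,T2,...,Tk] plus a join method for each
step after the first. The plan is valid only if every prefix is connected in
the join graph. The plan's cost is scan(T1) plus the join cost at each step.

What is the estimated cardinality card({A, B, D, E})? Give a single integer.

62500

Tables in S: A(300), B(200), D(50), E(100)
Edges inside S: D-A(d=60), D-E(d=10), D-B(d=8)
numerator = 300 * 200 * 50 * 100 = 300000000
denominator = 60 * 10 * 8 = 4800
card(S) = 300000000 / 4800 = 62500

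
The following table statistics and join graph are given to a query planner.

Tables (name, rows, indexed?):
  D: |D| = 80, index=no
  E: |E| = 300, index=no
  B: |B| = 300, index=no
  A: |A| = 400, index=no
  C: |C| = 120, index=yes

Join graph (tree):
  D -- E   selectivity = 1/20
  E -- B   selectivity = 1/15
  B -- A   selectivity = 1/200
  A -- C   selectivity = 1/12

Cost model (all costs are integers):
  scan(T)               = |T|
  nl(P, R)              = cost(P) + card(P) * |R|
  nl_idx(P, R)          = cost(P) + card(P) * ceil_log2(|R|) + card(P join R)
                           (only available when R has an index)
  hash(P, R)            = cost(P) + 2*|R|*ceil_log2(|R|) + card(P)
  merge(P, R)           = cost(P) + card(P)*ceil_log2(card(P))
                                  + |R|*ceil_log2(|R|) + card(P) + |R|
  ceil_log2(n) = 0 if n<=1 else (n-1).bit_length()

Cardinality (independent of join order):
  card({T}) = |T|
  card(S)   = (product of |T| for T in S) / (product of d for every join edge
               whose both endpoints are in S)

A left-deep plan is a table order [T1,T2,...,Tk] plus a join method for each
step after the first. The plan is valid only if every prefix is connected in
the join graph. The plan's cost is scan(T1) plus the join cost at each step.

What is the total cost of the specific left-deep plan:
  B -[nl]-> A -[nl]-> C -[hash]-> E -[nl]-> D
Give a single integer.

step 1: scan B: cost=300, card=300
step 2: join A via nl
    card(P join A) = 300*400/(200) = 600
    cost = 300 + 300*400 = 120300
step 3: join C via nl
    card(P join C) = 600*120/(12) = 6000
    cost = 120300 + 600*120 = 192300
step 4: join E via hash
    card(P join E) = 6000*300/(15) = 120000
    cost = 192300 + 2*300*9 + 6000 = 203700
step 5: join D via nl
    card(P join D) = 120000*80/(20) = 480000
    cost = 203700 + 120000*80 = 9803700

9803700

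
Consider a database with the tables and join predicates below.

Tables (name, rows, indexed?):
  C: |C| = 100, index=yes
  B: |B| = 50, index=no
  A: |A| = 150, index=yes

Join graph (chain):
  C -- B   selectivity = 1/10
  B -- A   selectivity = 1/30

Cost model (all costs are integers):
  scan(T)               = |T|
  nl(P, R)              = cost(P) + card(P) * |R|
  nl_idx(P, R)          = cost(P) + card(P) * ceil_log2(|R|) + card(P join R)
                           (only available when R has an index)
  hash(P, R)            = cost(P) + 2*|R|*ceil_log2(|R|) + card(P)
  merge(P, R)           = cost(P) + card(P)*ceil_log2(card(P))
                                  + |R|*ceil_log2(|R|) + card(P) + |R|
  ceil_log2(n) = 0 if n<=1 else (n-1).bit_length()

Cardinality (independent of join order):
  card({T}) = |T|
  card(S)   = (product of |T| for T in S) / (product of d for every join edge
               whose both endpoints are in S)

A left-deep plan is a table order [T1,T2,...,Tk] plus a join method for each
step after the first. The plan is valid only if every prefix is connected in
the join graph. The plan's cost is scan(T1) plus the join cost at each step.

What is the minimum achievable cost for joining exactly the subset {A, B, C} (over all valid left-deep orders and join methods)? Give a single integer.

Selinger DP over subsets of {A,B,C}:
  {C}: scan cost=100, card=100
  {B}: scan cost=50, card=50
  {A}: scan cost=150, card=150
  {BC}: card=500; try (B,hash)→800, (C,nl_idx)→900, (C,merge)→1200, (B,merge)→1250, (C,hash)→1500, (C,nl)→5050 …(+1); best=800 via (B,hash)
  {AB}: card=250; try (A,nl_idx)→700, (B,hash)→900, (A,merge)→1750, (B,merge)→1850, (A,hash)→2500, (A,nl)→7550 …(+1); best=700 via (A,nl_idx)
  {ABC}: card=2500; try (C,hash)→2350, (A,hash)→3700, (C,merge)→3750, (C,nl_idx)→4950, (A,merge)→7150, (A,nl_idx)→7300 …(+2); best=2350 via (C,hash)

2350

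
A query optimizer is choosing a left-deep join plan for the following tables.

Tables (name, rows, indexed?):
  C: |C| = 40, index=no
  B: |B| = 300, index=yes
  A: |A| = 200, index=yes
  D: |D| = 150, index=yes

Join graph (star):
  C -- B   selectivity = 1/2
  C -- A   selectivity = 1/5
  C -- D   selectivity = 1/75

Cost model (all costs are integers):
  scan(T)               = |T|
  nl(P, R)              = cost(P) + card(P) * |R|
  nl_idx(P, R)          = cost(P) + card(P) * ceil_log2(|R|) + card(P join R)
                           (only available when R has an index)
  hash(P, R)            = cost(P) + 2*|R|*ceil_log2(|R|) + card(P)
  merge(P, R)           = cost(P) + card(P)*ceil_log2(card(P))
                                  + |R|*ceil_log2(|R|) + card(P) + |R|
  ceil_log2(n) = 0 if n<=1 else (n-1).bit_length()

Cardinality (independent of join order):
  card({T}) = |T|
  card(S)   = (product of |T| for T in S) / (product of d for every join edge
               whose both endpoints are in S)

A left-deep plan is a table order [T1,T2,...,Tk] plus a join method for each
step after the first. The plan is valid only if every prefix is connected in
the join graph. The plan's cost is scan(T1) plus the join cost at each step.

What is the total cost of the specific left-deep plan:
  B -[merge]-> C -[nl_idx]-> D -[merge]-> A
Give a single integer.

step 1: scan B: cost=300, card=300
step 2: join C via merge
    card(P join C) = 300*40/(2) = 6000
    cost = 300 + 300*9 + 40*6 + 300 + 40 = 3580
step 3: join D via nl_idx
    card(P join D) = 6000*150/(75) = 12000
    cost = 3580 + 6000*8 + 12000 = 63580
step 4: join A via merge
    card(P join A) = 12000*200/(5) = 480000
    cost = 63580 + 12000*14 + 200*8 + 12000 + 200 = 245380

245380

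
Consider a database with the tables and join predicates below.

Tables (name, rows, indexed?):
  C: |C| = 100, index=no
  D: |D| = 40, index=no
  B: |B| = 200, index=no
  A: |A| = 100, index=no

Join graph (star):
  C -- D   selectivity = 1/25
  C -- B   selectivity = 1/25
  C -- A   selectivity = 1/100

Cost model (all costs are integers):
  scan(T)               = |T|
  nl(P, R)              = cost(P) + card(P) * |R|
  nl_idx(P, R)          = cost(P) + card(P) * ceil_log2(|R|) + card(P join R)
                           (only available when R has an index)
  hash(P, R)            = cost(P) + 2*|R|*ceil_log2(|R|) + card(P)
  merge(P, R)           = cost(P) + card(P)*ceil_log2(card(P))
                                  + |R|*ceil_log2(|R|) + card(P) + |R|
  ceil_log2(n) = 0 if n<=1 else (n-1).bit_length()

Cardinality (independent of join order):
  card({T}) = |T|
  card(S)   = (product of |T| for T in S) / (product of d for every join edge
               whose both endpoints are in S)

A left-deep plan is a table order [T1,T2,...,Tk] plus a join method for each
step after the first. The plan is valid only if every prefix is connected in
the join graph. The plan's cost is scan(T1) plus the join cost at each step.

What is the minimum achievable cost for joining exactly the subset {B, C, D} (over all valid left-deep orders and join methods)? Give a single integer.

3080

Selinger DP over subsets of {B,C,D}:
  {C}: scan cost=100, card=100
  {D}: scan cost=40, card=40
  {B}: scan cost=200, card=200
  {CD}: card=160; try (D,hash)→680, (C,merge)→1120, (D,merge)→1180, (C,hash)→1480, (C,nl)→4040, (D,nl)→4100; best=680 via (D,hash)
  {BC}: card=800; try (C,hash)→1800, (B,merge)→2700, (C,merge)→2800, (B,hash)→3400, (B,nl)→20100, (C,nl)→20200; best=1800 via (C,hash)
  {BCD}: card=1280; try (D,hash)→3080, (B,merge)→3920, (B,hash)→4040, (D,merge)→10880, (B,nl)→32680, (D,nl)→33800; best=3080 via (D,hash)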